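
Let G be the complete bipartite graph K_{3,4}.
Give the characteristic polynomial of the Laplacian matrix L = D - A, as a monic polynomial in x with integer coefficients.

x^7 - 24x^6 + 234x^5 - 1192x^4 + 3357x^3 - 4968x^2 + 3024x

The graph has 7 vertices and degree multiset [4, 4, 4, 3, 3, 3, 3]; D is the diagonal matrix of degrees and L = D - A. Computing det(xI - L) by cofactor expansion (or equivalently via sum-over-permutations) gives x^7 - 24x^6 + 234x^5 - 1192x^4 + 3357x^3 - 4968x^2 + 3024x. The constant term is 0 because L is singular (the all-ones vector lies in its kernel).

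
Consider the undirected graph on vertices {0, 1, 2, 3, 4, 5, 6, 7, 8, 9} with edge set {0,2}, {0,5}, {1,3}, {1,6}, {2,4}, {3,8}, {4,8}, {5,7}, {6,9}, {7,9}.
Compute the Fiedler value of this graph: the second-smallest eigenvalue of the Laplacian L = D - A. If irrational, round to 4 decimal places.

Each diagonal entry of L is the vertex degree and each off-diagonal entry is -1 where an edge is present, 0 otherwise; in the order [0, 1, 2, 3, 4, 5, 6, 7, 8, 9] the diagonal is [2, 2, 2, 2, 2, 2, 2, 2, 2, 2]. Computing the eigenvalues of L and sorting gives [0, 0.3820, 0.3820, 1.3820, 1.3820, 2.6180, 2.6180, 3.6180, 3.6180, 4]. The Fiedler value lambda_2 = 0.3820 is strictly positive, so the graph is connected. The eigenvalues sum to 20, which equals trace(L) = 2|E|.

0.3820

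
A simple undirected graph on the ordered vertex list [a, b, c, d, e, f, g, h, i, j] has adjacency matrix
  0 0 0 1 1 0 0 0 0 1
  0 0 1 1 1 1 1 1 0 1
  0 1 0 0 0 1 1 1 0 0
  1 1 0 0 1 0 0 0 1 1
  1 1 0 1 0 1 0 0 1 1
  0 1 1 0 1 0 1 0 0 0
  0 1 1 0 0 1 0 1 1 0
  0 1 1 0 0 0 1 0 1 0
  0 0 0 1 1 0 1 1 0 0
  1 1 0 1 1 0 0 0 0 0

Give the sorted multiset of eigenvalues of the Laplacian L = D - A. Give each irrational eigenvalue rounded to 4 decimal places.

Reading degrees in the order [a, b, c, d, e, f, g, h, i, j] gives [3, 7, 4, 5, 6, 4, 5, 4, 4, 4]; set D = diag(3, 7, 4, 5, 6, 4, 5, 4, 4, 4) and form L = D - A. Diagonalising L (or applying a numerical eigensolver to the 10x10 matrix) gives the spectrum above. The single zero eigenvalue shows the graph is connected.

[0, 1.4927, 3.2093, 4.0347, 4.3897, 5.4153, 5.7848, 6.1479, 7.1238, 8.4017]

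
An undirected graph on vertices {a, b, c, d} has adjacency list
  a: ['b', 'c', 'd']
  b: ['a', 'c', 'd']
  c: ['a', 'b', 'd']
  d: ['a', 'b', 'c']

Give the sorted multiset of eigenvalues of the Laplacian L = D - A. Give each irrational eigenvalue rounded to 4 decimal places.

[0, 4, 4, 4]

Reading degrees in the order [a, b, c, d] gives [3, 3, 3, 3]; set D = diag(3, 3, 3, 3) and form L = D - A. L is symmetric positive semidefinite, so every eigenvalue is real and nonnegative. The single zero eigenvalue shows the graph is connected.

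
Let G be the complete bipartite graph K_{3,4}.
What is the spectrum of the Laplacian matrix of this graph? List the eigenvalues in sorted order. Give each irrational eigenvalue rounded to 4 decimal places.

The graph has 7 vertices and degree multiset [4, 4, 4, 3, 3, 3, 3]; D is the diagonal matrix of degrees and L = D - A. The multiplicity of 0 as a Laplacian eigenvalue equals the number of connected components. There is one zero in the spectrum, matching the 1 component. The eigenvalues sum to 24, which equals trace(L) = 2|E|.

[0, 3, 3, 3, 4, 4, 7]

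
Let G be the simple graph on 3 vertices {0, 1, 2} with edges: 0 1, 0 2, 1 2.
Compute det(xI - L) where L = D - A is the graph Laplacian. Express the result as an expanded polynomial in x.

Reading degrees in the order [0, 1, 2] gives [2, 2, 2]; set D = diag(2, 2, 2) and form L = D - A. The eigenvalues of L are [0, 3, 3]; the characteristic polynomial is the product of (x - lambda_i), which multiplies out to x^3 - 6x^2 + 9x. The coefficient of x^2 equals -trace(L) = -6, matching the sum of degrees. The eigenvalues sum to 6, which equals trace(L) = 2|E|. The largest eigenvalue, 3, is at most the vertex count 3.

x^3 - 6x^2 + 9x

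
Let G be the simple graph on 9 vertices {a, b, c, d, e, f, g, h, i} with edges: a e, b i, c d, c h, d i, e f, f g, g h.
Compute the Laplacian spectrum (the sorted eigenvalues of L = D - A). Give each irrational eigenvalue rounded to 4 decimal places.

Reading degrees in the order [a, b, c, d, e, f, g, h, i] gives [1, 1, 2, 2, 2, 2, 2, 2, 2]; set D = diag(1, 1, 2, 2, 2, 2, 2, 2, 2) and form L = D - A. Since every row of L sums to 0, the all-ones vector is in the kernel and 0 is an eigenvalue. The eigenvalues sum to 16, which equals trace(L) = 2|E|. There is one zero in the spectrum, matching the 1 component.

[0, 0.1206, 0.4679, 1, 1.6527, 2.3473, 3, 3.5321, 3.8794]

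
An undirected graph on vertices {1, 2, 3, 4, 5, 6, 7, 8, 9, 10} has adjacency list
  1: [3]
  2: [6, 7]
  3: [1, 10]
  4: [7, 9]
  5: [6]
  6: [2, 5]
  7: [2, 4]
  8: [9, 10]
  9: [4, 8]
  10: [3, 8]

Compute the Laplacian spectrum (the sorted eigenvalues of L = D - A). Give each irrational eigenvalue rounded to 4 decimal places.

[0, 0.0979, 0.3820, 0.8244, 1.3820, 2, 2.6180, 3.1756, 3.6180, 3.9021]

Reading degrees in the order [1, 2, 3, 4, 5, 6, 7, 8, 9, 10] gives [1, 2, 2, 2, 1, 2, 2, 2, 2, 2]; set D = diag(1, 2, 2, 2, 1, 2, 2, 2, 2, 2) and form L = D - A. L is symmetric positive semidefinite, so every eigenvalue is real and nonnegative. The eigenvalues sum to 18, which equals trace(L) = 2|E|. The largest eigenvalue, 3.9021, is at most the vertex count 10.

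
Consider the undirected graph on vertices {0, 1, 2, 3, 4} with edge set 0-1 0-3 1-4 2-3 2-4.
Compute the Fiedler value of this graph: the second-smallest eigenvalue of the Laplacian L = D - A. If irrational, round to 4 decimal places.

Reading degrees in the order [0, 1, 2, 3, 4] gives [2, 2, 2, 2, 2]; set D = diag(2, 2, 2, 2, 2) and form L = D - A. The smallest Laplacian eigenvalue is always 0. The next one, lambda_2 = 1.3820, measures how hard the graph is to disconnect: larger values mean better connectivity. The eigenvalues sum to 10, which equals trace(L) = 2|E|. There is one zero in the spectrum, matching the 1 component.

1.3820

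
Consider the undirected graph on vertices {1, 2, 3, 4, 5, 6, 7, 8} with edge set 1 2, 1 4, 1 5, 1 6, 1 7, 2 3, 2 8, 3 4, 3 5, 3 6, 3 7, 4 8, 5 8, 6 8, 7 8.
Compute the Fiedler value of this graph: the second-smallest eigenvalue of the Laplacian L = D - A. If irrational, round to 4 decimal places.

Each diagonal entry of L is the vertex degree and each off-diagonal entry is -1 where an edge is present, 0 otherwise; in the order [1, 2, 3, 4, 5, 6, 7, 8] the diagonal is [5, 3, 5, 3, 3, 3, 3, 5]. The smallest Laplacian eigenvalue is always 0. The next one, lambda_2 = 3, measures how hard the graph is to disconnect: larger values mean better connectivity. By the matrix-tree theorem the graph has (1/8) * product of the nonzero eigenvalues = 2025 spanning trees.

3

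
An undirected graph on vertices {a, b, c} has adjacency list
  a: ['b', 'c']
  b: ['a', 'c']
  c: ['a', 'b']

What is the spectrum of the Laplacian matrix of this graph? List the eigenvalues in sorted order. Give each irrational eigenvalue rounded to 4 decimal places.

With the vertex order [a, b, c], the degrees are [2, 2, 2], giving D = diag(2, 2, 2) and L = D - A. Since every row of L sums to 0, the all-ones vector is in the kernel and 0 is an eigenvalue. The single zero eigenvalue shows the graph is connected. By the matrix-tree theorem the graph has (1/3) * product of the nonzero eigenvalues = 3 spanning trees.

[0, 3, 3]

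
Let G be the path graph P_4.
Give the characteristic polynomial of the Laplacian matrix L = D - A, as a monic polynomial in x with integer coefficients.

x^4 - 6x^3 + 10x^2 - 4x

The graph has 4 vertices and degree multiset [2, 2, 1, 1]; D is the diagonal matrix of degrees and L = D - A. Computing det(xI - L) by cofactor expansion (or equivalently via sum-over-permutations) gives x^4 - 6x^3 + 10x^2 - 4x. The constant term is 0 because L is singular (the all-ones vector lies in its kernel). The eigenvalues sum to 6, which equals trace(L) = 2|E|.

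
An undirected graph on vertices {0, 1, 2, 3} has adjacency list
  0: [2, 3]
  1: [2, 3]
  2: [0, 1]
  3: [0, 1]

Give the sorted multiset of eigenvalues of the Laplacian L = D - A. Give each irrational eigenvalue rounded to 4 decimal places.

[0, 2, 2, 4]

Each diagonal entry of L is the vertex degree and each off-diagonal entry is -1 where an edge is present, 0 otherwise; in the order [0, 1, 2, 3] the diagonal is [2, 2, 2, 2]. Since every row of L sums to 0, the all-ones vector is in the kernel and 0 is an eigenvalue. There is one zero in the spectrum, matching the 1 component. The eigenvalues sum to 8, which equals trace(L) = 2|E|.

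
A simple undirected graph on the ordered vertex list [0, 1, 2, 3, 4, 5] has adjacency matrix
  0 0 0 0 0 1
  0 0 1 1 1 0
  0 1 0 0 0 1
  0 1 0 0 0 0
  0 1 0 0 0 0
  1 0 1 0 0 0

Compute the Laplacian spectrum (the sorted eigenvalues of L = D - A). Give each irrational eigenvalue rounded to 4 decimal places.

Each diagonal entry of L is the vertex degree and each off-diagonal entry is -1 where an edge is present, 0 otherwise; in the order [0, 1, 2, 3, 4, 5] the diagonal is [1, 3, 2, 1, 1, 2]. L is symmetric positive semidefinite, so every eigenvalue is real and nonnegative. The largest eigenvalue, 4.2143, is at most the vertex count 6.

[0, 0.3249, 1, 1.4608, 3, 4.2143]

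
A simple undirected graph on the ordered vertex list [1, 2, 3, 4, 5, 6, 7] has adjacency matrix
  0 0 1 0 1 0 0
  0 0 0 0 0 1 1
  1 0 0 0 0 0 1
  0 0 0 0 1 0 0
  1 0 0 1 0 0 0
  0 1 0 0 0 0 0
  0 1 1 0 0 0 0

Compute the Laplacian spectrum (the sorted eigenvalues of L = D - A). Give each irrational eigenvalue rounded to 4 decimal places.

Each diagonal entry of L is the vertex degree and each off-diagonal entry is -1 where an edge is present, 0 otherwise; in the order [1, 2, 3, 4, 5, 6, 7] the diagonal is [2, 2, 2, 1, 2, 1, 2]. L is symmetric positive semidefinite, so every eigenvalue is real and nonnegative. The single zero eigenvalue shows the graph is connected.

[0, 0.1981, 0.7530, 1.5550, 2.4450, 3.2470, 3.8019]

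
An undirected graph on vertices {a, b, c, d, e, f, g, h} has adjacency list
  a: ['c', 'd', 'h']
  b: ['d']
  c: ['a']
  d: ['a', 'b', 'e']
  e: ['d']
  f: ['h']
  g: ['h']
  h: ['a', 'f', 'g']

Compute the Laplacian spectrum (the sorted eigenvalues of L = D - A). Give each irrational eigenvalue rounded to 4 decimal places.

Each diagonal entry of L is the vertex degree and each off-diagonal entry is -1 where an edge is present, 0 otherwise; in the order [a, b, c, d, e, f, g, h] the diagonal is [3, 1, 1, 3, 1, 1, 1, 3]. The multiplicity of 0 as a Laplacian eigenvalue equals the number of connected components.

[0, 0.2679, 0.6571, 1, 1, 2.5293, 3.7321, 4.8136]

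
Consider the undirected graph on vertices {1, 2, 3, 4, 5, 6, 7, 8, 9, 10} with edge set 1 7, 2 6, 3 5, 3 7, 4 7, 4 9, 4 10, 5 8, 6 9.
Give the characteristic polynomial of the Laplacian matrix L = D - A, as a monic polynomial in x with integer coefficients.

x^10 - 18x^9 + 134x^8 - 536x^7 + 1253x^6 - 1746x^5 + 1420x^4 - 632x^3 + 135x^2 - 10x

Each diagonal entry of L is the vertex degree and each off-diagonal entry is -1 where an edge is present, 0 otherwise; in the order [1, 2, 3, 4, 5, 6, 7, 8, 9, 10] the diagonal is [1, 1, 2, 3, 2, 2, 3, 1, 2, 1]. Computing det(xI - L) by cofactor expansion (or equivalently via sum-over-permutations) gives x^10 - 18x^9 + 134x^8 - 536x^7 + 1253x^6 - 1746x^5 + 1420x^4 - 632x^3 + 135x^2 - 10x. Since p(0) = det(-L) = 0, x divides p(x). By the matrix-tree theorem the graph has (1/10) * product of the nonzero eigenvalues = 1 spanning tree. There is one zero in the spectrum, matching the 1 component.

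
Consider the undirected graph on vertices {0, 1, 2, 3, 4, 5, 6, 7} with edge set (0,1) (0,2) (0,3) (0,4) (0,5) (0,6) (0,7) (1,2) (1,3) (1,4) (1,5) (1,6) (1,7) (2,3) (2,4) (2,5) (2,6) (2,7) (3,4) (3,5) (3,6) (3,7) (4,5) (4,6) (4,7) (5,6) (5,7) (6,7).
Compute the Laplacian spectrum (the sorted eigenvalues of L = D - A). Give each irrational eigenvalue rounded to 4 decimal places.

With the vertex order [0, 1, 2, 3, 4, 5, 6, 7], the degrees are [7, 7, 7, 7, 7, 7, 7, 7], giving D = diag(7, 7, 7, 7, 7, 7, 7, 7) and L = D - A. Diagonalising L (or applying a numerical eigensolver to the 8x8 matrix) gives the spectrum above. The single zero eigenvalue shows the graph is connected.

[0, 8, 8, 8, 8, 8, 8, 8]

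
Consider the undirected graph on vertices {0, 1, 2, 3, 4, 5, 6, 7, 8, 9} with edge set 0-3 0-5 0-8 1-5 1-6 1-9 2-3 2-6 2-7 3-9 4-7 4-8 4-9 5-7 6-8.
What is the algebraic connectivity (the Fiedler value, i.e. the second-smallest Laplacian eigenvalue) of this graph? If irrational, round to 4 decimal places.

Reading degrees in the order [0, 1, 2, 3, 4, 5, 6, 7, 8, 9] gives [3, 3, 3, 3, 3, 3, 3, 3, 3, 3]; set D = diag(3, 3, 3, 3, 3, 3, 3, 3, 3, 3) and form L = D - A. Computing the eigenvalues of L and sorting gives [0, 2, 2, 2, 2, 2, 5, 5, 5, 5]. The Fiedler value lambda_2 = 2 is strictly positive, so the graph is connected. The eigenvalues sum to 30, which equals trace(L) = 2|E|.

2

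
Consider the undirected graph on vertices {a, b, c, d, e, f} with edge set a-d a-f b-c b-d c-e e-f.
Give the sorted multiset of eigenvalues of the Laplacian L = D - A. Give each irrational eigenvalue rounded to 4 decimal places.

With the vertex order [a, b, c, d, e, f], the degrees are [2, 2, 2, 2, 2, 2], giving D = diag(2, 2, 2, 2, 2, 2) and L = D - A. Since every row of L sums to 0, the all-ones vector is in the kernel and 0 is an eigenvalue. The single zero eigenvalue shows the graph is connected. The largest eigenvalue, 4, is at most the vertex count 6.

[0, 1, 1, 3, 3, 4]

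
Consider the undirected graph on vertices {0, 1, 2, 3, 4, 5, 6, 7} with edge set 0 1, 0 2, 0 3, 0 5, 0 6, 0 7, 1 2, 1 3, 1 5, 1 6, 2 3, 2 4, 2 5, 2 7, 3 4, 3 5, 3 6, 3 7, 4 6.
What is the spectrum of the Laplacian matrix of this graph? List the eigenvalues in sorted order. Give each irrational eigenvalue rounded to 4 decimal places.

Each diagonal entry of L is the vertex degree and each off-diagonal entry is -1 where an edge is present, 0 otherwise; in the order [0, 1, 2, 3, 4, 5, 6, 7] the diagonal is [6, 5, 6, 7, 3, 4, 4, 3]. L is symmetric positive semidefinite, so every eigenvalue is real and nonnegative. There is one zero in the spectrum, matching the 1 component.

[0, 2.5972, 3.1345, 4.1360, 5.8640, 6.8655, 7.4028, 8]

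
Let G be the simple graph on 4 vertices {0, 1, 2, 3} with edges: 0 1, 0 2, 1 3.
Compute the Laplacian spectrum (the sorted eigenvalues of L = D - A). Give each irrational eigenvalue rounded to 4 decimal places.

With the vertex order [0, 1, 2, 3], the degrees are [2, 2, 1, 1], giving D = diag(2, 2, 1, 1) and L = D - A. The multiplicity of 0 as a Laplacian eigenvalue equals the number of connected components. By the matrix-tree theorem the graph has (1/4) * product of the nonzero eigenvalues = 1 spanning tree.

[0, 0.5858, 2, 3.4142]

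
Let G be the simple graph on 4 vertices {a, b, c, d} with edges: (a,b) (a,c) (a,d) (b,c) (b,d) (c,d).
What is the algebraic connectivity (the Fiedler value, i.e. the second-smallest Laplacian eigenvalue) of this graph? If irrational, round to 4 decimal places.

Each diagonal entry of L is the vertex degree and each off-diagonal entry is -1 where an edge is present, 0 otherwise; in the order [a, b, c, d] the diagonal is [3, 3, 3, 3]. Computing the eigenvalues of L and sorting gives [0, 4, 4, 4]. The Fiedler value lambda_2 = 4 is strictly positive, so the graph is connected. By the matrix-tree theorem the graph has (1/4) * product of the nonzero eigenvalues = 16 spanning trees.

4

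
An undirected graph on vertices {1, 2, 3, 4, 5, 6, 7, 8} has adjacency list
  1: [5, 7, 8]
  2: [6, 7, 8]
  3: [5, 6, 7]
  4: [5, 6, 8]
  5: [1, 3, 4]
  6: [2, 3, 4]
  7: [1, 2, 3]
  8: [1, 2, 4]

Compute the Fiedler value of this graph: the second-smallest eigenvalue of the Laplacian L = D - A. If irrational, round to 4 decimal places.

Each diagonal entry of L is the vertex degree and each off-diagonal entry is -1 where an edge is present, 0 otherwise; in the order [1, 2, 3, 4, 5, 6, 7, 8] the diagonal is [3, 3, 3, 3, 3, 3, 3, 3]. Computing the eigenvalues of L and sorting gives [0, 2, 2, 2, 4, 4, 4, 6]. The Fiedler value lambda_2 = 2 is strictly positive, so the graph is connected. The eigenvalues sum to 24, which equals trace(L) = 2|E|.

2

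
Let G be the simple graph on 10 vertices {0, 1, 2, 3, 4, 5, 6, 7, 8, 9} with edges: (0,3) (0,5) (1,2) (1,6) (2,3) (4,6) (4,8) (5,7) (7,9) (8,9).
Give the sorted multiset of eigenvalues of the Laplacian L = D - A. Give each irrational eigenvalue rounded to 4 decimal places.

With the vertex order [0, 1, 2, 3, 4, 5, 6, 7, 8, 9], the degrees are [2, 2, 2, 2, 2, 2, 2, 2, 2, 2], giving D = diag(2, 2, 2, 2, 2, 2, 2, 2, 2, 2) and L = D - A. The multiplicity of 0 as a Laplacian eigenvalue equals the number of connected components. The eigenvalues sum to 20, which equals trace(L) = 2|E|. The largest eigenvalue, 4, is at most the vertex count 10.

[0, 0.3820, 0.3820, 1.3820, 1.3820, 2.6180, 2.6180, 3.6180, 3.6180, 4]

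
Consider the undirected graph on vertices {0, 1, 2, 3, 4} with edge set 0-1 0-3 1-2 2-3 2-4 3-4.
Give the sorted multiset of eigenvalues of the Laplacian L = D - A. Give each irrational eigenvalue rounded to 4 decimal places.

[0, 1.3820, 2.3820, 3.6180, 4.6180]

Reading degrees in the order [0, 1, 2, 3, 4] gives [2, 2, 3, 3, 2]; set D = diag(2, 2, 3, 3, 2) and form L = D - A. L is symmetric positive semidefinite, so every eigenvalue is real and nonnegative.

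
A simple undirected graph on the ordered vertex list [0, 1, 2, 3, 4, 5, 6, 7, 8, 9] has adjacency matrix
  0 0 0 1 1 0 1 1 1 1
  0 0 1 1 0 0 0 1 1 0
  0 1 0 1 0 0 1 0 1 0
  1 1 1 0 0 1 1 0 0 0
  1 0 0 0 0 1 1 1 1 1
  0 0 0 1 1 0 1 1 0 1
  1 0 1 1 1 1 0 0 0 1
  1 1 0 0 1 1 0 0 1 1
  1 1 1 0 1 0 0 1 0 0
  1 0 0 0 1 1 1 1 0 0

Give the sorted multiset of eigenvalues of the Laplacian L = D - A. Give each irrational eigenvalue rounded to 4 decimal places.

With the vertex order [0, 1, 2, 3, 4, 5, 6, 7, 8, 9], the degrees are [6, 4, 4, 5, 6, 5, 6, 6, 5, 5], giving D = diag(6, 4, 4, 5, 6, 5, 6, 6, 5, 5) and L = D - A. The multiplicity of 0 as a Laplacian eigenvalue equals the number of connected components. The eigenvalues sum to 52, which equals trace(L) = 2|E|. There is one zero in the spectrum, matching the 1 component.

[0, 2.5358, 3.8223, 4.6971, 5.4747, 5.7541, 6.7630, 7.1950, 7.6039, 8.1541]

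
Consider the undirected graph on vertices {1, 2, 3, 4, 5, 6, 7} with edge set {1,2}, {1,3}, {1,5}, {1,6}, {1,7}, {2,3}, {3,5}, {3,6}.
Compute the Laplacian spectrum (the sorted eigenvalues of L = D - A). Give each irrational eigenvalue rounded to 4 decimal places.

Each diagonal entry of L is the vertex degree and each off-diagonal entry is -1 where an edge is present, 0 otherwise; in the order [1, 2, 3, 4, 5, 6, 7] the diagonal is [5, 2, 4, 0, 2, 2, 1]. The multiplicity of 0 as a Laplacian eigenvalue equals the number of connected components. The 2 zero eigenvalues correspond to the 2 connected components. The largest eigenvalue, 6, is at most the vertex count 7. The eigenvalues sum to 16, which equals trace(L) = 2|E|.

[0, 0, 1, 2, 2, 5, 6]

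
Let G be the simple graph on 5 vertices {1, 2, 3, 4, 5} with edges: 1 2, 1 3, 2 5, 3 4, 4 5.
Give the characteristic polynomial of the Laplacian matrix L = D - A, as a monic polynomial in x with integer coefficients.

x^5 - 10x^4 + 35x^3 - 50x^2 + 25x

Each diagonal entry of L is the vertex degree and each off-diagonal entry is -1 where an edge is present, 0 otherwise; in the order [1, 2, 3, 4, 5] the diagonal is [2, 2, 2, 2, 2]. Computing det(xI - L) by cofactor expansion (or equivalently via sum-over-permutations) gives x^5 - 10x^4 + 35x^3 - 50x^2 + 25x. The constant term is 0 because L is singular (the all-ones vector lies in its kernel).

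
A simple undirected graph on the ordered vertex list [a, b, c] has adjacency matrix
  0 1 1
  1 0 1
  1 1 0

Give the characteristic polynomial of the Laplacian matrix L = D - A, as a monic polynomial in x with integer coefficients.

x^3 - 6x^2 + 9x

Each diagonal entry of L is the vertex degree and each off-diagonal entry is -1 where an edge is present, 0 otherwise; in the order [a, b, c] the diagonal is [2, 2, 2]. L has integer entries, so p(x) = det(xI - L) has integer coefficients. Expanding the determinant yields x^3 - 6x^2 + 9x. Since p(0) = det(-L) = 0, x divides p(x). By the matrix-tree theorem the graph has (1/3) * product of the nonzero eigenvalues = 3 spanning trees.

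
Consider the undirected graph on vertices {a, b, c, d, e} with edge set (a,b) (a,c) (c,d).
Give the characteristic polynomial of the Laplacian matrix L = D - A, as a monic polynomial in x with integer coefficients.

Each diagonal entry of L is the vertex degree and each off-diagonal entry is -1 where an edge is present, 0 otherwise; in the order [a, b, c, d, e] the diagonal is [2, 1, 2, 1, 0]. Computing det(xI - L) by cofactor expansion (or equivalently via sum-over-permutations) gives x^5 - 6x^4 + 10x^3 - 4x^2. The constant term is 0 because L is singular (the all-ones vector lies in its kernel). The largest eigenvalue, 3.4142, is at most the vertex count 5. The eigenvalues sum to 6, which equals trace(L) = 2|E|.

x^5 - 6x^4 + 10x^3 - 4x^2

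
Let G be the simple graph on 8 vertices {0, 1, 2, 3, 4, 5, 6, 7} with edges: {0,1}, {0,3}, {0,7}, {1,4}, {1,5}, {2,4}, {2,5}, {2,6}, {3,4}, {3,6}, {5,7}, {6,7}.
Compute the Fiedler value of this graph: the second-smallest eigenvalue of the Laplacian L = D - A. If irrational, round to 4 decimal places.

Reading degrees in the order [0, 1, 2, 3, 4, 5, 6, 7] gives [3, 3, 3, 3, 3, 3, 3, 3]; set D = diag(3, 3, 3, 3, 3, 3, 3, 3) and form L = D - A. The sorted Laplacian eigenvalues are [0, 2, 2, 2, 4, 4, 4, 6]; the algebraic connectivity is the second entry, 2.

2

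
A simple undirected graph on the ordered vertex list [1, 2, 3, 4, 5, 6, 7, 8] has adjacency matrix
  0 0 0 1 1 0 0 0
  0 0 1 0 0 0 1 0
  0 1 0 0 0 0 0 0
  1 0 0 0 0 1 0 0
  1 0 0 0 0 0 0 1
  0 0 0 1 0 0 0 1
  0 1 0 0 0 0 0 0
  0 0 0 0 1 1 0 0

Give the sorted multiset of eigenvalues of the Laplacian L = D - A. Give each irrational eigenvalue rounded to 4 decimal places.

[0, 0, 1, 1.3820, 1.3820, 3, 3.6180, 3.6180]

Reading degrees in the order [1, 2, 3, 4, 5, 6, 7, 8] gives [2, 2, 1, 2, 2, 2, 1, 2]; set D = diag(2, 2, 1, 2, 2, 2, 1, 2) and form L = D - A. The multiplicity of 0 as a Laplacian eigenvalue equals the number of connected components. The 2 zero eigenvalues correspond to the 2 connected components.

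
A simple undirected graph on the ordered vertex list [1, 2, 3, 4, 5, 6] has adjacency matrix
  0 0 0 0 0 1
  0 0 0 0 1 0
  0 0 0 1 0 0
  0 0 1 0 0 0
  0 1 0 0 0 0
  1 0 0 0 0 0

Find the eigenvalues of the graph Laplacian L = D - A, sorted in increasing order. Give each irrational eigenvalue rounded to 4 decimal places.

Reading degrees in the order [1, 2, 3, 4, 5, 6] gives [1, 1, 1, 1, 1, 1]; set D = diag(1, 1, 1, 1, 1, 1) and form L = D - A. Since every row of L sums to 0, the all-ones vector is in the kernel and 0 is an eigenvalue. The 3 zero eigenvalues correspond to the 3 connected components. The eigenvalues sum to 6, which equals trace(L) = 2|E|. There are 3 zeros in the spectrum, matching the 3 components.

[0, 0, 0, 2, 2, 2]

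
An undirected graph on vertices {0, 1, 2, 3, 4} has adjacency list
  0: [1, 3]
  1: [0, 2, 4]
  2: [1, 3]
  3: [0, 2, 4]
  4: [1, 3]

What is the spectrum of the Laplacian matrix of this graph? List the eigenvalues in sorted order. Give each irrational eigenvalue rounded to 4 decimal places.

With the vertex order [0, 1, 2, 3, 4], the degrees are [2, 3, 2, 3, 2], giving D = diag(2, 3, 2, 3, 2) and L = D - A. L is symmetric positive semidefinite, so every eigenvalue is real and nonnegative. The single zero eigenvalue shows the graph is connected. There is one zero in the spectrum, matching the 1 component.

[0, 2, 2, 3, 5]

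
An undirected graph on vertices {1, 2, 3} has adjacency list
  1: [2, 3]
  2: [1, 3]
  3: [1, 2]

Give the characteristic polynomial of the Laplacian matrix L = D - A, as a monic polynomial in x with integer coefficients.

x^3 - 6x^2 + 9x

Reading degrees in the order [1, 2, 3] gives [2, 2, 2]; set D = diag(2, 2, 2) and form L = D - A. L has integer entries, so p(x) = det(xI - L) has integer coefficients. Expanding the determinant yields x^3 - 6x^2 + 9x. The constant term is 0 because L is singular (the all-ones vector lies in its kernel). By the matrix-tree theorem the graph has (1/3) * product of the nonzero eigenvalues = 3 spanning trees. The largest eigenvalue, 3, is at most the vertex count 3.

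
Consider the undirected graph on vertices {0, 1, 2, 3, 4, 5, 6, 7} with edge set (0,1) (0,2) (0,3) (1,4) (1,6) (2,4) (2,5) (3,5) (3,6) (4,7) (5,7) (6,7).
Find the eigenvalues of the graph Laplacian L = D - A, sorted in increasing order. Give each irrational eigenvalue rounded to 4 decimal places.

Each diagonal entry of L is the vertex degree and each off-diagonal entry is -1 where an edge is present, 0 otherwise; in the order [0, 1, 2, 3, 4, 5, 6, 7] the diagonal is [3, 3, 3, 3, 3, 3, 3, 3]. Diagonalising L (or applying a numerical eigensolver to the 8x8 matrix) gives the spectrum above. The single zero eigenvalue shows the graph is connected. By the matrix-tree theorem the graph has (1/8) * product of the nonzero eigenvalues = 384 spanning trees.

[0, 2, 2, 2, 4, 4, 4, 6]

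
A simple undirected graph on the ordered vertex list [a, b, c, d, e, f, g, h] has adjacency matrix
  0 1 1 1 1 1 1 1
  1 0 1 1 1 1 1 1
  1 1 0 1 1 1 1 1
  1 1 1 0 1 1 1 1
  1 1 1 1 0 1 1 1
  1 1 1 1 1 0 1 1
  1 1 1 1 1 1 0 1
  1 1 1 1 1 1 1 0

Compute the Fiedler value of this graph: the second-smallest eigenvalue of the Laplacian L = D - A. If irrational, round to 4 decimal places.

8

With the vertex order [a, b, c, d, e, f, g, h], the degrees are [7, 7, 7, 7, 7, 7, 7, 7], giving D = diag(7, 7, 7, 7, 7, 7, 7, 7) and L = D - A. Computing the eigenvalues of L and sorting gives [0, 8, 8, 8, 8, 8, 8, 8]. The Fiedler value lambda_2 = 8 is strictly positive, so the graph is connected. By the matrix-tree theorem the graph has (1/8) * product of the nonzero eigenvalues = 262144 spanning trees. There is one zero in the spectrum, matching the 1 component.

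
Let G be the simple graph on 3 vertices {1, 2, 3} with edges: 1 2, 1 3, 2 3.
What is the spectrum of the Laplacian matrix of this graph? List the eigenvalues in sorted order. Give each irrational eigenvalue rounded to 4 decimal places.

Each diagonal entry of L is the vertex degree and each off-diagonal entry is -1 where an edge is present, 0 otherwise; in the order [1, 2, 3] the diagonal is [2, 2, 2]. L is symmetric positive semidefinite, so every eigenvalue is real and nonnegative. The single zero eigenvalue shows the graph is connected. The largest eigenvalue, 3, is at most the vertex count 3.

[0, 3, 3]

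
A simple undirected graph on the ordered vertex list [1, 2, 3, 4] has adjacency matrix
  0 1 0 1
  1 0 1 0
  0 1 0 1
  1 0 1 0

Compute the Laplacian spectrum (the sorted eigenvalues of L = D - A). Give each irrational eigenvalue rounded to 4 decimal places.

[0, 2, 2, 4]

Each diagonal entry of L is the vertex degree and each off-diagonal entry is -1 where an edge is present, 0 otherwise; in the order [1, 2, 3, 4] the diagonal is [2, 2, 2, 2]. L is symmetric positive semidefinite, so every eigenvalue is real and nonnegative.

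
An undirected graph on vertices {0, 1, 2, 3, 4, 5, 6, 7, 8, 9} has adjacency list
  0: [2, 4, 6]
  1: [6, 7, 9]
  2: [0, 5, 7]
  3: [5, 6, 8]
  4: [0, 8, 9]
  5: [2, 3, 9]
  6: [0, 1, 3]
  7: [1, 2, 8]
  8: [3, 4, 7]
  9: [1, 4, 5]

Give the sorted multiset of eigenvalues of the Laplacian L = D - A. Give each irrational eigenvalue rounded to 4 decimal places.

[0, 2, 2, 2, 2, 2, 5, 5, 5, 5]

Each diagonal entry of L is the vertex degree and each off-diagonal entry is -1 where an edge is present, 0 otherwise; in the order [0, 1, 2, 3, 4, 5, 6, 7, 8, 9] the diagonal is [3, 3, 3, 3, 3, 3, 3, 3, 3, 3]. Since every row of L sums to 0, the all-ones vector is in the kernel and 0 is an eigenvalue. The single zero eigenvalue shows the graph is connected. There is one zero in the spectrum, matching the 1 component.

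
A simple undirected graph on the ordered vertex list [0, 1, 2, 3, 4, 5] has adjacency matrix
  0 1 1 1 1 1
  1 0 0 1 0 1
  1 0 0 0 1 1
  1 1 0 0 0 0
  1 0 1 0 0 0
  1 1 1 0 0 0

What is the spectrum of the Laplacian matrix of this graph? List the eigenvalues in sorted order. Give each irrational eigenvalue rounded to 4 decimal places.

Reading degrees in the order [0, 1, 2, 3, 4, 5] gives [5, 3, 3, 2, 2, 3]; set D = diag(5, 3, 3, 2, 2, 3) and form L = D - A. L is symmetric positive semidefinite, so every eigenvalue is real and nonnegative. The single zero eigenvalue shows the graph is connected. The eigenvalues sum to 18, which equals trace(L) = 2|E|.

[0, 1.3820, 2.3820, 3.6180, 4.6180, 6]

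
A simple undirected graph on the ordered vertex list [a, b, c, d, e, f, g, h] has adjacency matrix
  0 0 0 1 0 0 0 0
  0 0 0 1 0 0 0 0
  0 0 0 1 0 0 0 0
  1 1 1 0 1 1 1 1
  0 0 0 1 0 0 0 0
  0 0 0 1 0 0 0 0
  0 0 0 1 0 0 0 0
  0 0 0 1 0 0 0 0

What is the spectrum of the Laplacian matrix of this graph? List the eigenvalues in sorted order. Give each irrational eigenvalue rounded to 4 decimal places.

With the vertex order [a, b, c, d, e, f, g, h], the degrees are [1, 1, 1, 7, 1, 1, 1, 1], giving D = diag(1, 1, 1, 7, 1, 1, 1, 1) and L = D - A. Diagonalising L (or applying a numerical eigensolver to the 8x8 matrix) gives the spectrum above. There is one zero in the spectrum, matching the 1 component.

[0, 1, 1, 1, 1, 1, 1, 8]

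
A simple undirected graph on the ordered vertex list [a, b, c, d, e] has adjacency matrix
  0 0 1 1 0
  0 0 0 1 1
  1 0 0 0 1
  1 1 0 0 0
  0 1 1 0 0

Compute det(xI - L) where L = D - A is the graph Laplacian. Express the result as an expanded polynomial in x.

Each diagonal entry of L is the vertex degree and each off-diagonal entry is -1 where an edge is present, 0 otherwise; in the order [a, b, c, d, e] the diagonal is [2, 2, 2, 2, 2]. Computing det(xI - L) by cofactor expansion (or equivalently via sum-over-permutations) gives x^5 - 10x^4 + 35x^3 - 50x^2 + 25x. The constant term is 0 because L is singular (the all-ones vector lies in its kernel). By the matrix-tree theorem the graph has (1/5) * product of the nonzero eigenvalues = 5 spanning trees.

x^5 - 10x^4 + 35x^3 - 50x^2 + 25x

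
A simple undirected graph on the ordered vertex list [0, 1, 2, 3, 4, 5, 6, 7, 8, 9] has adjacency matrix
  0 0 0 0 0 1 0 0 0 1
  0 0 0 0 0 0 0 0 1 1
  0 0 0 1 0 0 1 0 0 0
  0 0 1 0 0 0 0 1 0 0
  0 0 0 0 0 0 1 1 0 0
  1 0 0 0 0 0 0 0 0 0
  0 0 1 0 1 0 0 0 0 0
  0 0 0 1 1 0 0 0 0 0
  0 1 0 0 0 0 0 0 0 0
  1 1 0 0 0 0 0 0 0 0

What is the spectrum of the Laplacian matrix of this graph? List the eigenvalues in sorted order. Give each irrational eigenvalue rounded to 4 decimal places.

[0, 0, 0.3820, 1.3820, 1.3820, 1.3820, 2.6180, 3.6180, 3.6180, 3.6180]

Reading degrees in the order [0, 1, 2, 3, 4, 5, 6, 7, 8, 9] gives [2, 2, 2, 2, 2, 1, 2, 2, 1, 2]; set D = diag(2, 2, 2, 2, 2, 1, 2, 2, 1, 2) and form L = D - A. The multiplicity of 0 as a Laplacian eigenvalue equals the number of connected components. The 2 zero eigenvalues correspond to the 2 connected components. There are 2 zeros in the spectrum, matching the 2 components. The eigenvalues sum to 18, which equals trace(L) = 2|E|.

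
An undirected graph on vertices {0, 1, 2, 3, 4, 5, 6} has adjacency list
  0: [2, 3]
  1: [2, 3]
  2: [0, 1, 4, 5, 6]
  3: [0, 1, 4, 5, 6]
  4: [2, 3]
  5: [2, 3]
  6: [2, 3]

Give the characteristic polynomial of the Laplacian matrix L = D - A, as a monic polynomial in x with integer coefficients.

x^7 - 20x^6 + 155x^5 - 600x^4 + 1240x^3 - 1312x^2 + 560x

With the vertex order [0, 1, 2, 3, 4, 5, 6], the degrees are [2, 2, 5, 5, 2, 2, 2], giving D = diag(2, 2, 5, 5, 2, 2, 2) and L = D - A. The eigenvalues of L are [0, 2, 2, 2, 2, 5, 7]; the characteristic polynomial is the product of (x - lambda_i), which multiplies out to x^7 - 20x^6 + 155x^5 - 600x^4 + 1240x^3 - 1312x^2 + 560x. The coefficient of x^6 equals -trace(L) = -20, matching the sum of degrees.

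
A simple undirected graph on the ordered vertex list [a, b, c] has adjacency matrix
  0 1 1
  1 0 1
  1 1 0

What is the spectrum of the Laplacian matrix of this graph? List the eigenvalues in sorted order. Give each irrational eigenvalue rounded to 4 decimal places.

[0, 3, 3]

With the vertex order [a, b, c], the degrees are [2, 2, 2], giving D = diag(2, 2, 2) and L = D - A. Diagonalising L (or applying a numerical eigensolver to the 3x3 matrix) gives the spectrum above. The eigenvalues sum to 6, which equals trace(L) = 2|E|.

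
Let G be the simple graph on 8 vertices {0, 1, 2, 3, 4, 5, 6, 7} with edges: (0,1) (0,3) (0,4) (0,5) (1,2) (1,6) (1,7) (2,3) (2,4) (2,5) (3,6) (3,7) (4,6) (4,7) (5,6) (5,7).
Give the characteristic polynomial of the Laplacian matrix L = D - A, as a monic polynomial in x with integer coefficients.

x^8 - 32x^7 + 432x^6 - 3200x^5 + 14080x^4 - 36864x^3 + 53248x^2 - 32768x

Reading degrees in the order [0, 1, 2, 3, 4, 5, 6, 7] gives [4, 4, 4, 4, 4, 4, 4, 4]; set D = diag(4, 4, 4, 4, 4, 4, 4, 4) and form L = D - A. The eigenvalues of L are [0, 4, 4, 4, 4, 4, 4, 8]; the characteristic polynomial is the product of (x - lambda_i), which multiplies out to x^8 - 32x^7 + 432x^6 - 3200x^5 + 14080x^4 - 36864x^3 + 53248x^2 - 32768x. Since p(0) = det(-L) = 0, x divides p(x).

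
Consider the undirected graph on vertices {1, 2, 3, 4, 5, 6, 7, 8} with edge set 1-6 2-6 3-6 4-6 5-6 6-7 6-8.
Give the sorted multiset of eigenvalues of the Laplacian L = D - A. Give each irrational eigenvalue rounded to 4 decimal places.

With the vertex order [1, 2, 3, 4, 5, 6, 7, 8], the degrees are [1, 1, 1, 1, 1, 7, 1, 1], giving D = diag(1, 1, 1, 1, 1, 7, 1, 1) and L = D - A. Since every row of L sums to 0, the all-ones vector is in the kernel and 0 is an eigenvalue. The single zero eigenvalue shows the graph is connected. There is one zero in the spectrum, matching the 1 component.

[0, 1, 1, 1, 1, 1, 1, 8]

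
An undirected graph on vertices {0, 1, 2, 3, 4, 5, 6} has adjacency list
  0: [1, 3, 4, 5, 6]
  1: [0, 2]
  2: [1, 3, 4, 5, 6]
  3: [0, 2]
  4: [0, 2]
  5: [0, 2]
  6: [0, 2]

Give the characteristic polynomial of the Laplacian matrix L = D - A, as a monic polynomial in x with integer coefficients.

x^7 - 20x^6 + 155x^5 - 600x^4 + 1240x^3 - 1312x^2 + 560x

Each diagonal entry of L is the vertex degree and each off-diagonal entry is -1 where an edge is present, 0 otherwise; in the order [0, 1, 2, 3, 4, 5, 6] the diagonal is [5, 2, 5, 2, 2, 2, 2]. The eigenvalues of L are [0, 2, 2, 2, 2, 5, 7]; the characteristic polynomial is the product of (x - lambda_i), which multiplies out to x^7 - 20x^6 + 155x^5 - 600x^4 + 1240x^3 - 1312x^2 + 560x. Since p(0) = det(-L) = 0, x divides p(x). The eigenvalues sum to 20, which equals trace(L) = 2|E|.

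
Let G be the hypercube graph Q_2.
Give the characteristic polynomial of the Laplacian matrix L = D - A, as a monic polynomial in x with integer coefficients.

The graph has 4 vertices and degree multiset [2, 2, 2, 2]; D is the diagonal matrix of degrees and L = D - A. Computing det(xI - L) by cofactor expansion (or equivalently via sum-over-permutations) gives x^4 - 8x^3 + 20x^2 - 16x. The constant term is 0 because L is singular (the all-ones vector lies in its kernel). There is one zero in the spectrum, matching the 1 component.

x^4 - 8x^3 + 20x^2 - 16x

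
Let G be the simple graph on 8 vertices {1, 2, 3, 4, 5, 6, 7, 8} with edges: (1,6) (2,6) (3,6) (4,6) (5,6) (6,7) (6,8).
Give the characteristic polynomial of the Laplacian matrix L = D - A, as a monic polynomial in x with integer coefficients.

With the vertex order [1, 2, 3, 4, 5, 6, 7, 8], the degrees are [1, 1, 1, 1, 1, 7, 1, 1], giving D = diag(1, 1, 1, 1, 1, 7, 1, 1) and L = D - A. L has integer entries, so p(x) = det(xI - L) has integer coefficients. Expanding the determinant yields x^8 - 14x^7 + 63x^6 - 140x^5 + 175x^4 - 126x^3 + 49x^2 - 8x. The constant term is 0 because L is singular (the all-ones vector lies in its kernel).

x^8 - 14x^7 + 63x^6 - 140x^5 + 175x^4 - 126x^3 + 49x^2 - 8x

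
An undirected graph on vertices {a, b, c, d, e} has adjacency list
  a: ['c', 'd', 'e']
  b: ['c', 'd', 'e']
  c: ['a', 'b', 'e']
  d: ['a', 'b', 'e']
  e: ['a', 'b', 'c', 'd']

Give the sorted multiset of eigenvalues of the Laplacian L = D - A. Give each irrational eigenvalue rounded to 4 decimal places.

Each diagonal entry of L is the vertex degree and each off-diagonal entry is -1 where an edge is present, 0 otherwise; in the order [a, b, c, d, e] the diagonal is [3, 3, 3, 3, 4]. Since every row of L sums to 0, the all-ones vector is in the kernel and 0 is an eigenvalue. The eigenvalues sum to 16, which equals trace(L) = 2|E|.

[0, 3, 3, 5, 5]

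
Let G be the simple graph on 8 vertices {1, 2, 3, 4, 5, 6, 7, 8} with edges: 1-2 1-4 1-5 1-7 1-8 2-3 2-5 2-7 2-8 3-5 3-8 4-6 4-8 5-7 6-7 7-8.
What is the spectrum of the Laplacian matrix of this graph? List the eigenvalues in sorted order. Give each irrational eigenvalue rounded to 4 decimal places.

[0, 1.4810, 3.0192, 3.5057, 4.6928, 6.1622, 6.3604, 6.7787]

Each diagonal entry of L is the vertex degree and each off-diagonal entry is -1 where an edge is present, 0 otherwise; in the order [1, 2, 3, 4, 5, 6, 7, 8] the diagonal is [5, 5, 3, 3, 4, 2, 5, 5]. Since every row of L sums to 0, the all-ones vector is in the kernel and 0 is an eigenvalue. The single zero eigenvalue shows the graph is connected. By the matrix-tree theorem the graph has (1/8) * product of the nonzero eigenvalues = 2443 spanning trees. There is one zero in the spectrum, matching the 1 component.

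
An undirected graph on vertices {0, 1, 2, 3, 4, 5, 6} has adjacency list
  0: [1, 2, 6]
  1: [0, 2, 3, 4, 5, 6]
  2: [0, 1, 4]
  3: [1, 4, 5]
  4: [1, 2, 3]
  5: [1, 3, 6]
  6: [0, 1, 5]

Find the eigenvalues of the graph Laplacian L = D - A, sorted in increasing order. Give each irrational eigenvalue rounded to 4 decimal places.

[0, 2, 2, 4, 4, 5, 7]

With the vertex order [0, 1, 2, 3, 4, 5, 6], the degrees are [3, 6, 3, 3, 3, 3, 3], giving D = diag(3, 6, 3, 3, 3, 3, 3) and L = D - A. Since every row of L sums to 0, the all-ones vector is in the kernel and 0 is an eigenvalue. By the matrix-tree theorem the graph has (1/7) * product of the nonzero eigenvalues = 320 spanning trees. There is one zero in the spectrum, matching the 1 component.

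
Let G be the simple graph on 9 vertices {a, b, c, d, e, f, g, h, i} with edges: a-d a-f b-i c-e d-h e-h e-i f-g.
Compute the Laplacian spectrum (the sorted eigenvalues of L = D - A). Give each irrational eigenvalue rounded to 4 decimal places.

[0, 0.1404, 0.5362, 0.7754, 1.5803, 2.2449, 2.7784, 3.5988, 4.3455]

Each diagonal entry of L is the vertex degree and each off-diagonal entry is -1 where an edge is present, 0 otherwise; in the order [a, b, c, d, e, f, g, h, i] the diagonal is [2, 1, 1, 2, 3, 2, 1, 2, 2]. The multiplicity of 0 as a Laplacian eigenvalue equals the number of connected components. The single zero eigenvalue shows the graph is connected. The largest eigenvalue, 4.3455, is at most the vertex count 9. There is one zero in the spectrum, matching the 1 component.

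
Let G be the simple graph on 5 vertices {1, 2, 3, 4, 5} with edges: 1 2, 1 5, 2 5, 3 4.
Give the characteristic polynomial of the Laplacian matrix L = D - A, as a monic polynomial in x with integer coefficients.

x^5 - 8x^4 + 21x^3 - 18x^2

Reading degrees in the order [1, 2, 3, 4, 5] gives [2, 2, 1, 1, 2]; set D = diag(2, 2, 1, 1, 2) and form L = D - A. The eigenvalues of L are [0, 0, 2, 3, 3]; the characteristic polynomial is the product of (x - lambda_i), which multiplies out to x^5 - 8x^4 + 21x^3 - 18x^2. The coefficient of x^4 equals -trace(L) = -8, matching the sum of degrees. There are 2 zeros in the spectrum, matching the 2 components. The largest eigenvalue, 3, is at most the vertex count 5.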